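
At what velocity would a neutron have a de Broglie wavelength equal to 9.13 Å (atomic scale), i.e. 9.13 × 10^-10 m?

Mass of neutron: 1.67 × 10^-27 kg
4.35 × 10^2 m/s

From λ = h/(mv), solve for v:

v = h/(mλ)
v = (6.626 × 10^-34 J·s) / (1.67 × 10^-27 kg × 9.13 × 10^-10 m)
v = 4.35 × 10^2 m/s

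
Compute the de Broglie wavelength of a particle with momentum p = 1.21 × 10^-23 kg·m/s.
5.48 × 10^-11 m

Using the de Broglie relation λ = h/p:

λ = h/p
λ = (6.626 × 10^-34 J·s) / (1.21 × 10^-23 kg·m/s)
λ = 5.48 × 10^-11 m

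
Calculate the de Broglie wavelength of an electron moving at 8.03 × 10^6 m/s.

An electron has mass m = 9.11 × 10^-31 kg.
9.06 × 10^-11 m

Using the de Broglie relation λ = h/(mv):

λ = h/(mv)
λ = (6.626 × 10^-34 J·s) / (9.11 × 10^-31 kg × 8.03 × 10^6 m/s)
λ = 9.06 × 10^-11 m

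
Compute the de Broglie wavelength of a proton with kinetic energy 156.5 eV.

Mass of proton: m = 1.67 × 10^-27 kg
2.29 × 10^-12 m

Using λ = h/√(2mKE):

First convert KE to Joules: KE = 156.5 eV = 2.507 × 10^-17 J

λ = h/√(2mKE)
λ = (6.626 × 10^-34 J·s) / √(2 × 1.67 × 10^-27 kg × 2.507 × 10^-17 J)
λ = 2.29 × 10^-12 m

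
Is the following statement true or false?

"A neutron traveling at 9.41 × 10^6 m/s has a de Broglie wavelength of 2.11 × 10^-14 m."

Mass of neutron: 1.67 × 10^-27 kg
False

The claim is incorrect.

Using λ = h/(mv):
λ = (6.626 × 10^-34 J·s) / (1.67 × 10^-27 kg × 9.41 × 10^6 m/s)
λ = 4.22 × 10^-14 m

The actual wavelength differs from the claimed 2.11 × 10^-14 m.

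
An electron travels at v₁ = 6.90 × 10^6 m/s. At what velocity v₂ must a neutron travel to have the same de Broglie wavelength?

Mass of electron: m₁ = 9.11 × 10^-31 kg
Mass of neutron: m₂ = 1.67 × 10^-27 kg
v₂ = 3.76 × 10^3 m/s

For equal de Broglie wavelengths: λ₁ = λ₂

h/(m₁v₁) = h/(m₂v₂)
m₁v₁ = m₂v₂
v₂ = v₁ · (m₁/m₂)

v₂ = 6.90 × 10^6 m/s × (9.11 × 10^-31 kg / 1.67 × 10^-27 kg)
v₂ = 3.76 × 10^3 m/s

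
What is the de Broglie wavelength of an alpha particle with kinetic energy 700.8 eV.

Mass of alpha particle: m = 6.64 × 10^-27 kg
5.43 × 10^-13 m

Using λ = h/√(2mKE):

First convert KE to Joules: KE = 700.8 eV = 1.123 × 10^-16 J

λ = h/√(2mKE)
λ = (6.626 × 10^-34 J·s) / √(2 × 6.64 × 10^-27 kg × 1.123 × 10^-16 J)
λ = 5.43 × 10^-13 m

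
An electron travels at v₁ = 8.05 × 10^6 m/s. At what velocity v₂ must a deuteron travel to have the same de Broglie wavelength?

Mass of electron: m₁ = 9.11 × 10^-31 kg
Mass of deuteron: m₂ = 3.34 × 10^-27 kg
v₂ = 2.20 × 10^3 m/s

For equal de Broglie wavelengths: λ₁ = λ₂

h/(m₁v₁) = h/(m₂v₂)
m₁v₁ = m₂v₂
v₂ = v₁ · (m₁/m₂)

v₂ = 8.05 × 10^6 m/s × (9.11 × 10^-31 kg / 3.34 × 10^-27 kg)
v₂ = 2.20 × 10^3 m/s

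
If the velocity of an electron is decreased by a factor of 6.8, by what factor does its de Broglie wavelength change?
The wavelength increases by a factor of 6.8.

From λ = h/(mv), the wavelength is inversely proportional to velocity:

λ ∝ 1/v

If v → v/6.8, then λ → 6.8λ

When velocity is decreased by a factor of 6.8, the wavelength increases by a factor of 6.8.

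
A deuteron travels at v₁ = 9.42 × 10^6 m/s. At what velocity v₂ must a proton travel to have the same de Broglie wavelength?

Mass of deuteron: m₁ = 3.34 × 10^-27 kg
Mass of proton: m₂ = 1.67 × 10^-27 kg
v₂ = 1.88 × 10^7 m/s

For equal de Broglie wavelengths: λ₁ = λ₂

h/(m₁v₁) = h/(m₂v₂)
m₁v₁ = m₂v₂
v₂ = v₁ · (m₁/m₂)

v₂ = 9.42 × 10^6 m/s × (3.34 × 10^-27 kg / 1.67 × 10^-27 kg)
v₂ = 1.88 × 10^7 m/s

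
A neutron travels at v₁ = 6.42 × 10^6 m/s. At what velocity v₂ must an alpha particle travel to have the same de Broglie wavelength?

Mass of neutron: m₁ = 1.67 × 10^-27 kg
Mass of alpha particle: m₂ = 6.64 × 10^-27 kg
v₂ = 1.61 × 10^6 m/s

For equal de Broglie wavelengths: λ₁ = λ₂

h/(m₁v₁) = h/(m₂v₂)
m₁v₁ = m₂v₂
v₂ = v₁ · (m₁/m₂)

v₂ = 6.42 × 10^6 m/s × (1.67 × 10^-27 kg / 6.64 × 10^-27 kg)
v₂ = 1.61 × 10^6 m/s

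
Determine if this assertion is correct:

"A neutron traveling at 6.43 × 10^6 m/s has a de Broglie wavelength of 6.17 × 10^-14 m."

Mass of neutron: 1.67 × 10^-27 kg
True

The claim is correct.

Using λ = h/(mv):
λ = (6.626 × 10^-34 J·s) / (1.67 × 10^-27 kg × 6.43 × 10^6 m/s)
λ = 6.17 × 10^-14 m

This matches the claimed value.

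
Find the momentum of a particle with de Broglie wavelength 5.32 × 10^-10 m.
1.25 × 10^-24 kg·m/s

From the de Broglie relation λ = h/p, we solve for p:

p = h/λ
p = (6.626 × 10^-34 J·s) / (5.32 × 10^-10 m)
p = 1.25 × 10^-24 kg·m/s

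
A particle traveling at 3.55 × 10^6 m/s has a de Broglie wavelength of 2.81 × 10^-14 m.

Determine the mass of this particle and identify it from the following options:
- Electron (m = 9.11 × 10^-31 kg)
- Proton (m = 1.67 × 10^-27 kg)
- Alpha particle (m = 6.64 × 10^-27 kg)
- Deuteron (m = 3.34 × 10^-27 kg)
The particle is an alpha particle.

From λ = h/(mv), solve for mass:

m = h/(λv)
m = (6.626 × 10^-34 J·s) / (2.81 × 10^-14 m × 3.55 × 10^6 m/s)
m = 6.64 × 10^-27 kg

Comparing with the listed masses, this is closest to an alpha particle.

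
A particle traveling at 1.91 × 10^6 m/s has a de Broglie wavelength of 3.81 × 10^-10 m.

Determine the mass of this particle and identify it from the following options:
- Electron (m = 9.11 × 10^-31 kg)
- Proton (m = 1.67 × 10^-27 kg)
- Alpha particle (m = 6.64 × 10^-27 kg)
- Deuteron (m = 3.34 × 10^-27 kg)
The particle is an electron.

From λ = h/(mv), solve for mass:

m = h/(λv)
m = (6.626 × 10^-34 J·s) / (3.81 × 10^-10 m × 1.91 × 10^6 m/s)
m = 9.11 × 10^-31 kg

Comparing with the listed masses, this is closest to an electron.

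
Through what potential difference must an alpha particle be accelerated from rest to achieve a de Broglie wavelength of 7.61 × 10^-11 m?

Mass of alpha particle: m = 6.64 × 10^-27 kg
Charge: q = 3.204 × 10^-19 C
1.78 × 10^-2 V

From λ = h/√(2mqV), we solve for V:

λ² = h²/(2mqV)
V = h²/(2mqλ²)
V = (6.626 × 10^-34 J·s)² / (2 × 6.64 × 10^-27 kg × 3.204 × 10^-19 C × (7.61 × 10^-11 m)²)
V = 1.78 × 10^-2 V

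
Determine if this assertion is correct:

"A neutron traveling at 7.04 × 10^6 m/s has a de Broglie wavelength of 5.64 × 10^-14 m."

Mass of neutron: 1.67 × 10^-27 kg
True

The claim is correct.

Using λ = h/(mv):
λ = (6.626 × 10^-34 J·s) / (1.67 × 10^-27 kg × 7.04 × 10^6 m/s)
λ = 5.64 × 10^-14 m

This matches the claimed value.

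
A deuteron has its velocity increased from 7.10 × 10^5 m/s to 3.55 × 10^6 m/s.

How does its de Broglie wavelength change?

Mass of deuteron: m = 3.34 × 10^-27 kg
The wavelength decreases by a factor of 5.

Using λ = h/(mv):

Initial wavelength: λ₁ = h/(mv₁) = 2.79 × 10^-13 m
Final wavelength: λ₂ = h/(mv₂) = 5.59 × 10^-14 m

Since λ ∝ 1/v, when velocity increases by a factor of 5, the wavelength decreases by a factor of 5.

λ₂/λ₁ = v₁/v₂ = 1/5

The wavelength decreases by a factor of 5.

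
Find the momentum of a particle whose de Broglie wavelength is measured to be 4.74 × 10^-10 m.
1.40 × 10^-24 kg·m/s

From the de Broglie relation λ = h/p, we solve for p:

p = h/λ
p = (6.626 × 10^-34 J·s) / (4.74 × 10^-10 m)
p = 1.40 × 10^-24 kg·m/s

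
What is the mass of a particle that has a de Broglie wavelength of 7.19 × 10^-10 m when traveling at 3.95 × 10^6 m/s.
2.33 × 10^-31 kg

From the de Broglie relation λ = h/(mv), we solve for m:

m = h/(λv)
m = (6.626 × 10^-34 J·s) / (7.19 × 10^-10 m × 3.95 × 10^6 m/s)
m = 2.33 × 10^-31 kg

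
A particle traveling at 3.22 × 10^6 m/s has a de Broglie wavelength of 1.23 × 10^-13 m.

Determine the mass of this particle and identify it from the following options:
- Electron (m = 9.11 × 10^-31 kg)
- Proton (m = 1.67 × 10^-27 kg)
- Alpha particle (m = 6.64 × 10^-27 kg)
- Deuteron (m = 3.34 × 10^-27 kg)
The particle is a proton.

From λ = h/(mv), solve for mass:

m = h/(λv)
m = (6.626 × 10^-34 J·s) / (1.23 × 10^-13 m × 3.22 × 10^6 m/s)
m = 1.67 × 10^-27 kg

Comparing with the listed masses, this is closest to a proton.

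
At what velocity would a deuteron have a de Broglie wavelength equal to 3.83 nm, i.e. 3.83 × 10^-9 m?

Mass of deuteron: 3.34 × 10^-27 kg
5.18 × 10^1 m/s

From λ = h/(mv), solve for v:

v = h/(mλ)
v = (6.626 × 10^-34 J·s) / (3.34 × 10^-27 kg × 3.83 × 10^-9 m)
v = 5.18 × 10^1 m/s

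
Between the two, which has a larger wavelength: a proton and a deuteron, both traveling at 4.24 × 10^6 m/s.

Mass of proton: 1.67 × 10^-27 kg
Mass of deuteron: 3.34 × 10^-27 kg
The proton has the longer wavelength.

Using λ = h/(mv), since both particles have the same velocity, the wavelength depends only on mass.

For proton: λ₁ = h/(m₁v) = 9.36 × 10^-14 m
For deuteron: λ₂ = h/(m₂v) = 4.68 × 10^-14 m

Since λ ∝ 1/m at constant velocity, the lighter particle has the longer wavelength.

The proton has the longer de Broglie wavelength.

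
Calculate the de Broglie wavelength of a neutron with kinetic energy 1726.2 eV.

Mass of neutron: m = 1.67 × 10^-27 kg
6.89 × 10^-13 m

Using λ = h/√(2mKE):

First convert KE to Joules: KE = 1726.2 eV = 2.766 × 10^-16 J

λ = h/√(2mKE)
λ = (6.626 × 10^-34 J·s) / √(2 × 1.67 × 10^-27 kg × 2.766 × 10^-16 J)
λ = 6.89 × 10^-13 m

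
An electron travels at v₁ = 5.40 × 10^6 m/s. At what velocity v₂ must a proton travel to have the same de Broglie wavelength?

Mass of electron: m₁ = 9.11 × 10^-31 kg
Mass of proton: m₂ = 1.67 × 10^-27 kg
v₂ = 2.95 × 10^3 m/s

For equal de Broglie wavelengths: λ₁ = λ₂

h/(m₁v₁) = h/(m₂v₂)
m₁v₁ = m₂v₂
v₂ = v₁ · (m₁/m₂)

v₂ = 5.40 × 10^6 m/s × (9.11 × 10^-31 kg / 1.67 × 10^-27 kg)
v₂ = 2.95 × 10^3 m/s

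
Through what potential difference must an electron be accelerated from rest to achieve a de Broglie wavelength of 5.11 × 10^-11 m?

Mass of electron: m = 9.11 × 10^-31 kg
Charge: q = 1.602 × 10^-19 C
576 V

From λ = h/√(2mqV), we solve for V:

λ² = h²/(2mqV)
V = h²/(2mqλ²)
V = (6.626 × 10^-34 J·s)² / (2 × 9.11 × 10^-31 kg × 1.602 × 10^-19 C × (5.11 × 10^-11 m)²)
V = 576 V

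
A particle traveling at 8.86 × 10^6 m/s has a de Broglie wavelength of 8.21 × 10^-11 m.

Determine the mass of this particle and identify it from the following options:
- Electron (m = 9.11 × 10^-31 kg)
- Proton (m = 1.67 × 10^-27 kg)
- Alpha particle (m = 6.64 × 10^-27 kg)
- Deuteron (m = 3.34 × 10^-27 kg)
The particle is an electron.

From λ = h/(mv), solve for mass:

m = h/(λv)
m = (6.626 × 10^-34 J·s) / (8.21 × 10^-11 m × 8.86 × 10^6 m/s)
m = 9.11 × 10^-31 kg

Comparing with the listed masses, this is closest to an electron.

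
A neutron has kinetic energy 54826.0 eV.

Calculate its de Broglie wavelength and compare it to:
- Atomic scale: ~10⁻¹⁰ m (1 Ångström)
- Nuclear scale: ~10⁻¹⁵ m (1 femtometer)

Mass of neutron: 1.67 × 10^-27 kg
λ = 1.22 × 10^-13 m, which is between nuclear and atomic scales.

Using λ = h/√(2mKE):

KE = 54826.0 eV = 8.784 × 10^-15 J

λ = h/√(2mKE)
λ = (6.626 × 10^-34 J·s) / √(2 × 1.67 × 10^-27 kg × 8.784 × 10^-15 J)
λ = 1.22 × 10^-13 m

Comparison:
- Atomic scale (10⁻¹⁰ m): λ is 0.0012× this size
- Nuclear scale (10⁻¹⁵ m): λ is 1.2e+02× this size

The wavelength is between nuclear and atomic scales.

This wavelength is appropriate for probing atomic structure but too large for nuclear physics experiments.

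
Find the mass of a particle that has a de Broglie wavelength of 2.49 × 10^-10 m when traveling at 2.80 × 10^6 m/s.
9.50 × 10^-31 kg

From the de Broglie relation λ = h/(mv), we solve for m:

m = h/(λv)
m = (6.626 × 10^-34 J·s) / (2.49 × 10^-10 m × 2.80 × 10^6 m/s)
m = 9.50 × 10^-31 kg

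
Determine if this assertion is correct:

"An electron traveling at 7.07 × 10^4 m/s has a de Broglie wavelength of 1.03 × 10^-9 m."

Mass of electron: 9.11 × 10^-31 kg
False

The claim is incorrect.

Using λ = h/(mv):
λ = (6.626 × 10^-34 J·s) / (9.11 × 10^-31 kg × 7.07 × 10^4 m/s)
λ = 1.03 × 10^-8 m

The actual wavelength differs from the claimed 1.03 × 10^-9 m.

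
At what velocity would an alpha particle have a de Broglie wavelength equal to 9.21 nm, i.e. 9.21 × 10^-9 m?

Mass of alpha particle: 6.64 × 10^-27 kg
1.08 × 10^1 m/s

From λ = h/(mv), solve for v:

v = h/(mλ)
v = (6.626 × 10^-34 J·s) / (6.64 × 10^-27 kg × 9.21 × 10^-9 m)
v = 1.08 × 10^1 m/s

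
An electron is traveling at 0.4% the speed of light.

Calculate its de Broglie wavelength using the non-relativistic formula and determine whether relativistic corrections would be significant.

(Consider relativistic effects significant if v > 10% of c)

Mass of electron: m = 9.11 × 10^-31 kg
No, relativistic corrections are not needed.

Using the non-relativistic de Broglie formula λ = h/(mv):

v = 0.4% × c = 1.199 × 10^6 m/s

λ = h/(mv)
λ = (6.626 × 10^-34 J·s) / (9.11 × 10^-31 kg × 1.199 × 10^6 m/s)
λ = 6.07 × 10^-10 m

Since v = 0.4% of c < 10% of c, relativistic corrections are NOT significant and this non-relativistic result is a good approximation.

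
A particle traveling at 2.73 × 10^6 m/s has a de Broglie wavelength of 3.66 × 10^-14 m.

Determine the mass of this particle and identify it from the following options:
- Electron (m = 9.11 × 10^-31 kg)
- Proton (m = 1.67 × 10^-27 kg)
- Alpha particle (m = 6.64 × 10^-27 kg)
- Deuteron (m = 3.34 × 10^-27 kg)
The particle is an alpha particle.

From λ = h/(mv), solve for mass:

m = h/(λv)
m = (6.626 × 10^-34 J·s) / (3.66 × 10^-14 m × 2.73 × 10^6 m/s)
m = 6.63 × 10^-27 kg

Comparing with the listed masses, this is closest to an alpha particle.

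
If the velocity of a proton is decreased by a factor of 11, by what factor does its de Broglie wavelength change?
The wavelength increases by a factor of 11.

From λ = h/(mv), the wavelength is inversely proportional to velocity:

λ ∝ 1/v

If v → v/11, then λ → 11λ

When velocity is decreased by a factor of 11, the wavelength increases by a factor of 11.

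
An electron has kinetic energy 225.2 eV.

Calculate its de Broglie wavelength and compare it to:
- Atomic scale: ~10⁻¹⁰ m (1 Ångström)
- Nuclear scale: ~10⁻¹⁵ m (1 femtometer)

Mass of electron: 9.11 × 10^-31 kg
λ = 8.17 × 10^-11 m, which is between nuclear and atomic scales.

Using λ = h/√(2mKE):

KE = 225.2 eV = 3.608 × 10^-17 J

λ = h/√(2mKE)
λ = (6.626 × 10^-34 J·s) / √(2 × 9.11 × 10^-31 kg × 3.608 × 10^-17 J)
λ = 8.17 × 10^-11 m

Comparison:
- Atomic scale (10⁻¹⁰ m): λ is 0.82× this size
- Nuclear scale (10⁻¹⁵ m): λ is 8.2e+04× this size

The wavelength is between nuclear and atomic scales.

This wavelength is appropriate for probing atomic structure but too large for nuclear physics experiments.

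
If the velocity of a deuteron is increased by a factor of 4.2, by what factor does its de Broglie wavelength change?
The wavelength decreases by a factor of 4.2.

From λ = h/(mv), the wavelength is inversely proportional to velocity:

λ ∝ 1/v

If v → 4.2v, then λ → λ/4.2

When velocity is increased by a factor of 4.2, the wavelength decreases by a factor of 4.2.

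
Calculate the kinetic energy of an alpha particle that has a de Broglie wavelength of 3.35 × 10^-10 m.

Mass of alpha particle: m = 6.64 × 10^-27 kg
2.95 × 10^-22 J (or 1.84 × 10^-3 eV)

From λ = h/√(2mKE), we solve for KE:

λ² = h²/(2mKE)
KE = h²/(2mλ²)
KE = (6.626 × 10^-34 J·s)² / (2 × 6.64 × 10^-27 kg × (3.35 × 10^-10 m)²)
KE = 2.95 × 10^-22 J
KE = 1.84 × 10^-3 eV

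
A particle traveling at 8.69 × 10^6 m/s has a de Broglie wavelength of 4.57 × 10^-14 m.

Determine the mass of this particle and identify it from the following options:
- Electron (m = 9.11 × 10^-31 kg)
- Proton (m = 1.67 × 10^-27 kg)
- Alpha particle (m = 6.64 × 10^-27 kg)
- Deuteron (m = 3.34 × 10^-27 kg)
The particle is a proton.

From λ = h/(mv), solve for mass:

m = h/(λv)
m = (6.626 × 10^-34 J·s) / (4.57 × 10^-14 m × 8.69 × 10^6 m/s)
m = 1.67 × 10^-27 kg

Comparing with the listed masses, this is closest to a proton.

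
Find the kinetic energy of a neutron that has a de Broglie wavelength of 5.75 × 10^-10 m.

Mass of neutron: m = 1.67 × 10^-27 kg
3.98 × 10^-22 J (or 2.48 × 10^-3 eV)

From λ = h/√(2mKE), we solve for KE:

λ² = h²/(2mKE)
KE = h²/(2mλ²)
KE = (6.626 × 10^-34 J·s)² / (2 × 1.67 × 10^-27 kg × (5.75 × 10^-10 m)²)
KE = 3.98 × 10^-22 J
KE = 2.48 × 10^-3 eV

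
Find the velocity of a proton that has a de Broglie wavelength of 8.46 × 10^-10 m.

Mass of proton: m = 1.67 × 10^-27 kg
4.69 × 10^2 m/s

From the de Broglie relation λ = h/(mv), we solve for v:

v = h/(mλ)
v = (6.626 × 10^-34 J·s) / (1.67 × 10^-27 kg × 8.46 × 10^-10 m)
v = 4.69 × 10^2 m/s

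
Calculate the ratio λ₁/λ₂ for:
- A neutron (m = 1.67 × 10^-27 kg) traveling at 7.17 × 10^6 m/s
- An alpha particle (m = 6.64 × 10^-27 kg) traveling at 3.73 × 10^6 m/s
λ₁/λ₂ = 2.07

Using λ = h/(mv):

λ₁ = h/(m₁v₁) = 5.53 × 10^-14 m
λ₂ = h/(m₂v₂) = 2.68 × 10^-14 m

Ratio λ₁/λ₂ = (m₂v₂)/(m₁v₁)
         = (6.64 × 10^-27 kg × 3.73 × 10^6 m/s) / (1.67 × 10^-27 kg × 7.17 × 10^6 m/s)
         = 2.07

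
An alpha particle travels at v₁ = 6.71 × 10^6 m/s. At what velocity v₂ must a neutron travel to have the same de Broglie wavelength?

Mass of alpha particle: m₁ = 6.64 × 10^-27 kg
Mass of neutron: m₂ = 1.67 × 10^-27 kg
v₂ = 2.67 × 10^7 m/s

For equal de Broglie wavelengths: λ₁ = λ₂

h/(m₁v₁) = h/(m₂v₂)
m₁v₁ = m₂v₂
v₂ = v₁ · (m₁/m₂)

v₂ = 6.71 × 10^6 m/s × (6.64 × 10^-27 kg / 1.67 × 10^-27 kg)
v₂ = 2.67 × 10^7 m/s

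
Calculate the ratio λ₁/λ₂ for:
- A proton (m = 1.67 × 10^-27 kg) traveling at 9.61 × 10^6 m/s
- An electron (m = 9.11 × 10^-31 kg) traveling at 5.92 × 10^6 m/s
λ₁/λ₂ = 3.36 × 10^-4

Using λ = h/(mv):

λ₁ = h/(m₁v₁) = 4.13 × 10^-14 m
λ₂ = h/(m₂v₂) = 1.23 × 10^-10 m

Ratio λ₁/λ₂ = (m₂v₂)/(m₁v₁)
         = (9.11 × 10^-31 kg × 5.92 × 10^6 m/s) / (1.67 × 10^-27 kg × 9.61 × 10^6 m/s)
         = 3.36 × 10^-4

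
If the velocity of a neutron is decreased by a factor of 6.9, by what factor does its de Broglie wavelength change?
The wavelength increases by a factor of 6.9.

From λ = h/(mv), the wavelength is inversely proportional to velocity:

λ ∝ 1/v

If v → v/6.9, then λ → 6.9λ

When velocity is decreased by a factor of 6.9, the wavelength increases by a factor of 6.9.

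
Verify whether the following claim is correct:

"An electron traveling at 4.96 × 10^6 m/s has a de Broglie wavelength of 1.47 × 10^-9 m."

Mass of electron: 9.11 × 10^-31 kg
False

The claim is incorrect.

Using λ = h/(mv):
λ = (6.626 × 10^-34 J·s) / (9.11 × 10^-31 kg × 4.96 × 10^6 m/s)
λ = 1.47 × 10^-10 m

The actual wavelength differs from the claimed 1.47 × 10^-9 m.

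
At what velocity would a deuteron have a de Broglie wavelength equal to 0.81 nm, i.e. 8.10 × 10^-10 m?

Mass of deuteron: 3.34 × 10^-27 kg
2.45 × 10^2 m/s

From λ = h/(mv), solve for v:

v = h/(mλ)
v = (6.626 × 10^-34 J·s) / (3.34 × 10^-27 kg × 8.10 × 10^-10 m)
v = 2.45 × 10^2 m/s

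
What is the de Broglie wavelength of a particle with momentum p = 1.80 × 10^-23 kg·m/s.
3.68 × 10^-11 m

Using the de Broglie relation λ = h/p:

λ = h/p
λ = (6.626 × 10^-34 J·s) / (1.80 × 10^-23 kg·m/s)
λ = 3.68 × 10^-11 m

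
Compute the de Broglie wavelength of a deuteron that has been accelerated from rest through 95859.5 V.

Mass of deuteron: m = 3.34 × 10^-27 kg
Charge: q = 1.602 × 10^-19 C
6.54 × 10^-14 m

When a particle is accelerated through voltage V, it gains kinetic energy KE = qV.

The de Broglie wavelength is then λ = h/√(2mqV):

λ = h/√(2mqV)
λ = (6.626 × 10^-34 J·s) / √(2 × 3.34 × 10^-27 kg × 1.602 × 10^-19 C × 95859.5 V)
λ = 6.54 × 10^-14 m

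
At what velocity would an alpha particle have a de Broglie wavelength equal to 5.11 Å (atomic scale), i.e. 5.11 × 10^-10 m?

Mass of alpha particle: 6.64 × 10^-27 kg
1.95 × 10^2 m/s

From λ = h/(mv), solve for v:

v = h/(mλ)
v = (6.626 × 10^-34 J·s) / (6.64 × 10^-27 kg × 5.11 × 10^-10 m)
v = 1.95 × 10^2 m/s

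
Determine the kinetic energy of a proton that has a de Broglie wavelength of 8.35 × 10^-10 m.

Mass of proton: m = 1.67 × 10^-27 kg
1.89 × 10^-22 J (or 1.18 × 10^-3 eV)

From λ = h/√(2mKE), we solve for KE:

λ² = h²/(2mKE)
KE = h²/(2mλ²)
KE = (6.626 × 10^-34 J·s)² / (2 × 1.67 × 10^-27 kg × (8.35 × 10^-10 m)²)
KE = 1.89 × 10^-22 J
KE = 1.18 × 10^-3 eV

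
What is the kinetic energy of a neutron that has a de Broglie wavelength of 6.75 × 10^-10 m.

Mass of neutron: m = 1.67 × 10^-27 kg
2.89 × 10^-22 J (or 1.80 × 10^-3 eV)

From λ = h/√(2mKE), we solve for KE:

λ² = h²/(2mKE)
KE = h²/(2mλ²)
KE = (6.626 × 10^-34 J·s)² / (2 × 1.67 × 10^-27 kg × (6.75 × 10^-10 m)²)
KE = 2.89 × 10^-22 J
KE = 1.80 × 10^-3 eV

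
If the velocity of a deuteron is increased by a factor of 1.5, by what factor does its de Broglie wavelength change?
The wavelength decreases by a factor of 1.5.

From λ = h/(mv), the wavelength is inversely proportional to velocity:

λ ∝ 1/v

If v → 1.5v, then λ → λ/1.5

When velocity is increased by a factor of 1.5, the wavelength decreases by a factor of 1.5.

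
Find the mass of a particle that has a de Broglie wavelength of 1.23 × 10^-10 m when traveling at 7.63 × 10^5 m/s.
7.06 × 10^-30 kg

From the de Broglie relation λ = h/(mv), we solve for m:

m = h/(λv)
m = (6.626 × 10^-34 J·s) / (1.23 × 10^-10 m × 7.63 × 10^5 m/s)
m = 7.06 × 10^-30 kg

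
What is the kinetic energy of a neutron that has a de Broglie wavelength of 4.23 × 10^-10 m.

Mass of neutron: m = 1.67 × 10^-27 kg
7.35 × 10^-22 J (or 4.59 × 10^-3 eV)

From λ = h/√(2mKE), we solve for KE:

λ² = h²/(2mKE)
KE = h²/(2mλ²)
KE = (6.626 × 10^-34 J·s)² / (2 × 1.67 × 10^-27 kg × (4.23 × 10^-10 m)²)
KE = 7.35 × 10^-22 J
KE = 4.59 × 10^-3 eV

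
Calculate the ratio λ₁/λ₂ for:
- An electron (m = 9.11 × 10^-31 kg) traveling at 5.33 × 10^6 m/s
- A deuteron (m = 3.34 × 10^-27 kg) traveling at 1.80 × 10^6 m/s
λ₁/λ₂ = 1.24 × 10^3

Using λ = h/(mv):

λ₁ = h/(m₁v₁) = 1.36 × 10^-10 m
λ₂ = h/(m₂v₂) = 1.10 × 10^-13 m

Ratio λ₁/λ₂ = (m₂v₂)/(m₁v₁)
         = (3.34 × 10^-27 kg × 1.80 × 10^6 m/s) / (9.11 × 10^-31 kg × 5.33 × 10^6 m/s)
         = 1.24 × 10^3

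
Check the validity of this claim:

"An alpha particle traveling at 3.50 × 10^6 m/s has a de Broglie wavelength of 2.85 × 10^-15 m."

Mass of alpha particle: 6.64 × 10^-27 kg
False

The claim is incorrect.

Using λ = h/(mv):
λ = (6.626 × 10^-34 J·s) / (6.64 × 10^-27 kg × 3.50 × 10^6 m/s)
λ = 2.85 × 10^-14 m

The actual wavelength differs from the claimed 2.85 × 10^-15 m.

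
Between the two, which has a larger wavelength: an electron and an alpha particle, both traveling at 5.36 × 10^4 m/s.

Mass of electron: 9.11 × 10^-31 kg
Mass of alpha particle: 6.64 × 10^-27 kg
The electron has the longer wavelength.

Using λ = h/(mv), since both particles have the same velocity, the wavelength depends only on mass.

For electron: λ₁ = h/(m₁v) = 1.36 × 10^-8 m
For alpha particle: λ₂ = h/(m₂v) = 1.86 × 10^-12 m

Since λ ∝ 1/m at constant velocity, the lighter particle has the longer wavelength.

The electron has the longer de Broglie wavelength.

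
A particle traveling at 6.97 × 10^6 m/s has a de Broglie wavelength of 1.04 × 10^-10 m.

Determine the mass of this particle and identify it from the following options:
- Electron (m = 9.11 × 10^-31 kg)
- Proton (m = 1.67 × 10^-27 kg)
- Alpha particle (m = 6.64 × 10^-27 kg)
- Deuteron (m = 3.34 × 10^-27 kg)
The particle is an electron.

From λ = h/(mv), solve for mass:

m = h/(λv)
m = (6.626 × 10^-34 J·s) / (1.04 × 10^-10 m × 6.97 × 10^6 m/s)
m = 9.14 × 10^-31 kg

Comparing with the listed masses, this is closest to an electron.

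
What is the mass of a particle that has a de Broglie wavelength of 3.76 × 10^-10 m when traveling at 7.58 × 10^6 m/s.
2.32 × 10^-31 kg

From the de Broglie relation λ = h/(mv), we solve for m:

m = h/(λv)
m = (6.626 × 10^-34 J·s) / (3.76 × 10^-10 m × 7.58 × 10^6 m/s)
m = 2.32 × 10^-31 kg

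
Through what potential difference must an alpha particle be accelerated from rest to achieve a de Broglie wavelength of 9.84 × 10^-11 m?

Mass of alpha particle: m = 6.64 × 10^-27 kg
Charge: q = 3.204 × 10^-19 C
1.07 × 10^-2 V

From λ = h/√(2mqV), we solve for V:

λ² = h²/(2mqV)
V = h²/(2mqλ²)
V = (6.626 × 10^-34 J·s)² / (2 × 6.64 × 10^-27 kg × 3.204 × 10^-19 C × (9.84 × 10^-11 m)²)
V = 1.07 × 10^-2 V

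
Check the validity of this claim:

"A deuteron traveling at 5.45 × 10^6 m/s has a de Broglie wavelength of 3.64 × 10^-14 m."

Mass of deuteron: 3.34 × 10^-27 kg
True

The claim is correct.

Using λ = h/(mv):
λ = (6.626 × 10^-34 J·s) / (3.34 × 10^-27 kg × 5.45 × 10^6 m/s)
λ = 3.64 × 10^-14 m

This matches the claimed value.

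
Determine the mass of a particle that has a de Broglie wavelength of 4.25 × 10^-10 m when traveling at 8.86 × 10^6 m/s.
1.76 × 10^-31 kg

From the de Broglie relation λ = h/(mv), we solve for m:

m = h/(λv)
m = (6.626 × 10^-34 J·s) / (4.25 × 10^-10 m × 8.86 × 10^6 m/s)
m = 1.76 × 10^-31 kg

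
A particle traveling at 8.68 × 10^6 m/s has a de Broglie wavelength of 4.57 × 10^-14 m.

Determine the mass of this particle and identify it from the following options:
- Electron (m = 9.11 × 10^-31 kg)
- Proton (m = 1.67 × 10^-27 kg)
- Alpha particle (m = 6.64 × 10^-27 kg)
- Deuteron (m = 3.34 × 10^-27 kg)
The particle is a proton.

From λ = h/(mv), solve for mass:

m = h/(λv)
m = (6.626 × 10^-34 J·s) / (4.57 × 10^-14 m × 8.68 × 10^6 m/s)
m = 1.67 × 10^-27 kg

Comparing with the listed masses, this is closest to a proton.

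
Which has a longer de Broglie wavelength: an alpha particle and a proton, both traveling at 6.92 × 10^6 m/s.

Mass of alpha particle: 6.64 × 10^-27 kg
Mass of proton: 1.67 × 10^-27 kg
The proton has the longer wavelength.

Using λ = h/(mv), since both particles have the same velocity, the wavelength depends only on mass.

For alpha particle: λ₁ = h/(m₁v) = 1.44 × 10^-14 m
For proton: λ₂ = h/(m₂v) = 5.73 × 10^-14 m

Since λ ∝ 1/m at constant velocity, the lighter particle has the longer wavelength.

The proton has the longer de Broglie wavelength.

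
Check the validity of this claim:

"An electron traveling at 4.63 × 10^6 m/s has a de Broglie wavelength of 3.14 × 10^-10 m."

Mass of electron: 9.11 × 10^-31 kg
False

The claim is incorrect.

Using λ = h/(mv):
λ = (6.626 × 10^-34 J·s) / (9.11 × 10^-31 kg × 4.63 × 10^6 m/s)
λ = 1.57 × 10^-10 m

The actual wavelength differs from the claimed 3.14 × 10^-10 m.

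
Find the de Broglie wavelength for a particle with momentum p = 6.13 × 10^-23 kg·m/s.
1.08 × 10^-11 m

Using the de Broglie relation λ = h/p:

λ = h/p
λ = (6.626 × 10^-34 J·s) / (6.13 × 10^-23 kg·m/s)
λ = 1.08 × 10^-11 m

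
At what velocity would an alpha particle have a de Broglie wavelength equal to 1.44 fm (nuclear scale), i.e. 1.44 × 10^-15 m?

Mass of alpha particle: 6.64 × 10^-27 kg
6.93 × 10^7 m/s

From λ = h/(mv), solve for v:

v = h/(mλ)
v = (6.626 × 10^-34 J·s) / (6.64 × 10^-27 kg × 1.44 × 10^-15 m)
v = 6.93 × 10^7 m/s

Note: This velocity is 23.1% of the speed of light, so relativistic corrections would be needed for a more accurate calculation.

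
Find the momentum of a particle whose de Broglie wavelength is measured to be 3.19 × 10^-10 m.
2.08 × 10^-24 kg·m/s

From the de Broglie relation λ = h/p, we solve for p:

p = h/λ
p = (6.626 × 10^-34 J·s) / (3.19 × 10^-10 m)
p = 2.08 × 10^-24 kg·m/s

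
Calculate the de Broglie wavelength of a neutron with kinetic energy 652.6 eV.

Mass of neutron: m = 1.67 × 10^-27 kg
1.12 × 10^-12 m

Using λ = h/√(2mKE):

First convert KE to Joules: KE = 652.6 eV = 1.046 × 10^-16 J

λ = h/√(2mKE)
λ = (6.626 × 10^-34 J·s) / √(2 × 1.67 × 10^-27 kg × 1.046 × 10^-16 J)
λ = 1.12 × 10^-12 m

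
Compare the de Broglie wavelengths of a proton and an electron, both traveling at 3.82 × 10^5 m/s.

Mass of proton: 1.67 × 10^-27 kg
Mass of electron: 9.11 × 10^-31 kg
The electron has the longer wavelength.

Using λ = h/(mv), since both particles have the same velocity, the wavelength depends only on mass.

For proton: λ₁ = h/(m₁v) = 1.04 × 10^-12 m
For electron: λ₂ = h/(m₂v) = 1.90 × 10^-9 m

Since λ ∝ 1/m at constant velocity, the lighter particle has the longer wavelength.

The electron has the longer de Broglie wavelength.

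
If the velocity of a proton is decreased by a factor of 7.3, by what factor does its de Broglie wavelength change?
The wavelength increases by a factor of 7.3.

From λ = h/(mv), the wavelength is inversely proportional to velocity:

λ ∝ 1/v

If v → v/7.3, then λ → 7.3λ

When velocity is decreased by a factor of 7.3, the wavelength increases by a factor of 7.3.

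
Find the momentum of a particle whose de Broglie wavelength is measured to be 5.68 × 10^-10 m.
1.17 × 10^-24 kg·m/s

From the de Broglie relation λ = h/p, we solve for p:

p = h/λ
p = (6.626 × 10^-34 J·s) / (5.68 × 10^-10 m)
p = 1.17 × 10^-24 kg·m/s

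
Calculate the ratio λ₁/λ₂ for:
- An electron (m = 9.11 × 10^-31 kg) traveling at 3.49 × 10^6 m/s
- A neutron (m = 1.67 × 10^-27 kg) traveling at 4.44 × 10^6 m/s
λ₁/λ₂ = 2.33 × 10^3

Using λ = h/(mv):

λ₁ = h/(m₁v₁) = 2.08 × 10^-10 m
λ₂ = h/(m₂v₂) = 8.94 × 10^-14 m

Ratio λ₁/λ₂ = (m₂v₂)/(m₁v₁)
         = (1.67 × 10^-27 kg × 4.44 × 10^6 m/s) / (9.11 × 10^-31 kg × 3.49 × 10^6 m/s)
         = 2.33 × 10^3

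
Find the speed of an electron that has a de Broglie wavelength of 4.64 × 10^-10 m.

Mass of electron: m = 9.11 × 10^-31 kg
1.57 × 10^6 m/s

From the de Broglie relation λ = h/(mv), we solve for v:

v = h/(mλ)
v = (6.626 × 10^-34 J·s) / (9.11 × 10^-31 kg × 4.64 × 10^-10 m)
v = 1.57 × 10^6 m/s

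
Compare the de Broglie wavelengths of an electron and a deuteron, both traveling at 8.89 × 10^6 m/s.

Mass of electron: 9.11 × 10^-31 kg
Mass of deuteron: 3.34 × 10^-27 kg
The electron has the longer wavelength.

Using λ = h/(mv), since both particles have the same velocity, the wavelength depends only on mass.

For electron: λ₁ = h/(m₁v) = 8.18 × 10^-11 m
For deuteron: λ₂ = h/(m₂v) = 2.23 × 10^-14 m

Since λ ∝ 1/m at constant velocity, the lighter particle has the longer wavelength.

The electron has the longer de Broglie wavelength.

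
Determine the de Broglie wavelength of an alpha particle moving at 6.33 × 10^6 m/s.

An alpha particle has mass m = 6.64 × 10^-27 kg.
1.58 × 10^-14 m

Using the de Broglie relation λ = h/(mv):

λ = h/(mv)
λ = (6.626 × 10^-34 J·s) / (6.64 × 10^-27 kg × 6.33 × 10^6 m/s)
λ = 1.58 × 10^-14 m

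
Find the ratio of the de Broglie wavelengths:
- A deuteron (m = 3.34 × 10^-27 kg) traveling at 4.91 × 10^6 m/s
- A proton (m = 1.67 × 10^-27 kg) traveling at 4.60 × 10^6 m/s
λ₁/λ₂ = 0.468

Using λ = h/(mv):

λ₁ = h/(m₁v₁) = 4.04 × 10^-14 m
λ₂ = h/(m₂v₂) = 8.63 × 10^-14 m

Ratio λ₁/λ₂ = (m₂v₂)/(m₁v₁)
         = (1.67 × 10^-27 kg × 4.60 × 10^6 m/s) / (3.34 × 10^-27 kg × 4.91 × 10^6 m/s)
         = 0.468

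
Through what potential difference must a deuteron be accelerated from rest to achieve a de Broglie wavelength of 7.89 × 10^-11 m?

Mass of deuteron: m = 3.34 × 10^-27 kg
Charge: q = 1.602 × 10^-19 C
6.59 × 10^-2 V

From λ = h/√(2mqV), we solve for V:

λ² = h²/(2mqV)
V = h²/(2mqλ²)
V = (6.626 × 10^-34 J·s)² / (2 × 3.34 × 10^-27 kg × 1.602 × 10^-19 C × (7.89 × 10^-11 m)²)
V = 6.59 × 10^-2 V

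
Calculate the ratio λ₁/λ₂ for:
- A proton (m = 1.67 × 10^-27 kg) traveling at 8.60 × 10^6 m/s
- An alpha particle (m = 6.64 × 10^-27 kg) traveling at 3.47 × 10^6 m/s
λ₁/λ₂ = 1.60

Using λ = h/(mv):

λ₁ = h/(m₁v₁) = 4.61 × 10^-14 m
λ₂ = h/(m₂v₂) = 2.88 × 10^-14 m

Ratio λ₁/λ₂ = (m₂v₂)/(m₁v₁)
         = (6.64 × 10^-27 kg × 3.47 × 10^6 m/s) / (1.67 × 10^-27 kg × 8.60 × 10^6 m/s)
         = 1.60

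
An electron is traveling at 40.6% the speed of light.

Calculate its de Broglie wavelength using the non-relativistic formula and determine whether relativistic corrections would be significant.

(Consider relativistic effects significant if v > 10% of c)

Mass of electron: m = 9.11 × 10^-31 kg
Yes, relativistic corrections are needed.

Using the non-relativistic de Broglie formula λ = h/(mv):

v = 40.6% × c = 1.217 × 10^8 m/s

λ = h/(mv)
λ = (6.626 × 10^-34 J·s) / (9.11 × 10^-31 kg × 1.217 × 10^8 m/s)
λ = 5.98 × 10^-12 m

Since v = 40.6% of c > 10% of c, relativistic corrections ARE significant and the actual wavelength would differ from this non-relativistic estimate.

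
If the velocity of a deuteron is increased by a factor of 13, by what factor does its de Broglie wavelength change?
The wavelength decreases by a factor of 13.

From λ = h/(mv), the wavelength is inversely proportional to velocity:

λ ∝ 1/v

If v → 13v, then λ → λ/13

When velocity is increased by a factor of 13, the wavelength decreases by a factor of 13.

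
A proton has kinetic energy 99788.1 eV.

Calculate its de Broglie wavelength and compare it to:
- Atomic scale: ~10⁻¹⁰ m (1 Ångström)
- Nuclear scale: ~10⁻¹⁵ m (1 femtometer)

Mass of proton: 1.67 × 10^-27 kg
λ = 9.07 × 10^-14 m, which is between nuclear and atomic scales.

Using λ = h/√(2mKE):

KE = 99788.1 eV = 1.599 × 10^-14 J

λ = h/√(2mKE)
λ = (6.626 × 10^-34 J·s) / √(2 × 1.67 × 10^-27 kg × 1.599 × 10^-14 J)
λ = 9.07 × 10^-14 m

Comparison:
- Atomic scale (10⁻¹⁰ m): λ is 0.00091× this size
- Nuclear scale (10⁻¹⁵ m): λ is 91× this size

The wavelength is between nuclear and atomic scales.

This wavelength is appropriate for probing atomic structure but too large for nuclear physics experiments.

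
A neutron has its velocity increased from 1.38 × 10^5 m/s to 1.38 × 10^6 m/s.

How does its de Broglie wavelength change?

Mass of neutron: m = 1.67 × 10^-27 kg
The wavelength decreases by a factor of 10.

Using λ = h/(mv):

Initial wavelength: λ₁ = h/(mv₁) = 2.88 × 10^-12 m
Final wavelength: λ₂ = h/(mv₂) = 2.88 × 10^-13 m

Since λ ∝ 1/v, when velocity increases by a factor of 10, the wavelength decreases by a factor of 10.

λ₂/λ₁ = v₁/v₂ = 1/10

The wavelength decreases by a factor of 10.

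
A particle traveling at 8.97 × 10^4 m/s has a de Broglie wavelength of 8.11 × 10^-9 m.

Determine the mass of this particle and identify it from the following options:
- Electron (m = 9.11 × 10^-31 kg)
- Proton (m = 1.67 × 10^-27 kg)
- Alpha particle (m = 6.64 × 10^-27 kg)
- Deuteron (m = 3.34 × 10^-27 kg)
The particle is an electron.

From λ = h/(mv), solve for mass:

m = h/(λv)
m = (6.626 × 10^-34 J·s) / (8.11 × 10^-9 m × 8.97 × 10^4 m/s)
m = 9.11 × 10^-31 kg

Comparing with the listed masses, this is closest to an electron.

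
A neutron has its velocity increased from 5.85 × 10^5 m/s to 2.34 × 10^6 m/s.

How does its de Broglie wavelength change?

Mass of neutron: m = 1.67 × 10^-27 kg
The wavelength decreases by a factor of 4.

Using λ = h/(mv):

Initial wavelength: λ₁ = h/(mv₁) = 6.78 × 10^-13 m
Final wavelength: λ₂ = h/(mv₂) = 1.70 × 10^-13 m

Since λ ∝ 1/v, when velocity increases by a factor of 4, the wavelength decreases by a factor of 4.

λ₂/λ₁ = v₁/v₂ = 1/4

The wavelength decreases by a factor of 4.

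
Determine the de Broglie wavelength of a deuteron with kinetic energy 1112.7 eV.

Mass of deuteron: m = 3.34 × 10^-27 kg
6.07 × 10^-13 m

Using λ = h/√(2mKE):

First convert KE to Joules: KE = 1112.7 eV = 1.783 × 10^-16 J

λ = h/√(2mKE)
λ = (6.626 × 10^-34 J·s) / √(2 × 3.34 × 10^-27 kg × 1.783 × 10^-16 J)
λ = 6.07 × 10^-13 m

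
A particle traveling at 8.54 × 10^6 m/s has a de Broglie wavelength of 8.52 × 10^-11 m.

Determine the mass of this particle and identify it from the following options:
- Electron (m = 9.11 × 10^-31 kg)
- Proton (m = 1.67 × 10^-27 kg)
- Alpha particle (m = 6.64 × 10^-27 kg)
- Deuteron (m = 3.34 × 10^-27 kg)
The particle is an electron.

From λ = h/(mv), solve for mass:

m = h/(λv)
m = (6.626 × 10^-34 J·s) / (8.52 × 10^-11 m × 8.54 × 10^6 m/s)
m = 9.11 × 10^-31 kg

Comparing with the listed masses, this is closest to an electron.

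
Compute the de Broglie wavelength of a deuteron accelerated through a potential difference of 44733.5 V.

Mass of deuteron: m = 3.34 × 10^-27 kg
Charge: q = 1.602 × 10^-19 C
9.58 × 10^-14 m

When a particle is accelerated through voltage V, it gains kinetic energy KE = qV.

The de Broglie wavelength is then λ = h/√(2mqV):

λ = h/√(2mqV)
λ = (6.626 × 10^-34 J·s) / √(2 × 3.34 × 10^-27 kg × 1.602 × 10^-19 C × 44733.5 V)
λ = 9.58 × 10^-14 m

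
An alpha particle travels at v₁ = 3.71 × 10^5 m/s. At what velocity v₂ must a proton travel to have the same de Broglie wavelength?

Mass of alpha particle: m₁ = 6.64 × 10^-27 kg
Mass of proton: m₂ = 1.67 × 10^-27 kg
v₂ = 1.48 × 10^6 m/s

For equal de Broglie wavelengths: λ₁ = λ₂

h/(m₁v₁) = h/(m₂v₂)
m₁v₁ = m₂v₂
v₂ = v₁ · (m₁/m₂)

v₂ = 3.71 × 10^5 m/s × (6.64 × 10^-27 kg / 1.67 × 10^-27 kg)
v₂ = 1.48 × 10^6 m/s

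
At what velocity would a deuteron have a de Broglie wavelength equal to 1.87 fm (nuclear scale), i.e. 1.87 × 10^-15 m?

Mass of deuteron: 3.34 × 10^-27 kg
1.06 × 10^8 m/s

From λ = h/(mv), solve for v:

v = h/(mλ)
v = (6.626 × 10^-34 J·s) / (3.34 × 10^-27 kg × 1.87 × 10^-15 m)
v = 1.06 × 10^8 m/s

Note: This velocity is 35.4% of the speed of light, so relativistic corrections would be needed for a more accurate calculation.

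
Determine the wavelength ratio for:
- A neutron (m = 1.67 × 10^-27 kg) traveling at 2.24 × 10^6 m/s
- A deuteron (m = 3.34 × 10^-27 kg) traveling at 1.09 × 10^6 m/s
λ₁/λ₂ = 0.973

Using λ = h/(mv):

λ₁ = h/(m₁v₁) = 1.77 × 10^-13 m
λ₂ = h/(m₂v₂) = 1.82 × 10^-13 m

Ratio λ₁/λ₂ = (m₂v₂)/(m₁v₁)
         = (3.34 × 10^-27 kg × 1.09 × 10^6 m/s) / (1.67 × 10^-27 kg × 2.24 × 10^6 m/s)
         = 0.973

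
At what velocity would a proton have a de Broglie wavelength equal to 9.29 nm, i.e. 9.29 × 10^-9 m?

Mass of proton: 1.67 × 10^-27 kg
4.27 × 10^1 m/s

From λ = h/(mv), solve for v:

v = h/(mλ)
v = (6.626 × 10^-34 J·s) / (1.67 × 10^-27 kg × 9.29 × 10^-9 m)
v = 4.27 × 10^1 m/s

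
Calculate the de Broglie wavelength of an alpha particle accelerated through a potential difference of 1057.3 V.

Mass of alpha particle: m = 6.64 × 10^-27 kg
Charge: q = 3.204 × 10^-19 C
3.12 × 10^-13 m

When a particle is accelerated through voltage V, it gains kinetic energy KE = qV.

The de Broglie wavelength is then λ = h/√(2mqV):

λ = h/√(2mqV)
λ = (6.626 × 10^-34 J·s) / √(2 × 6.64 × 10^-27 kg × 3.204 × 10^-19 C × 1057.3 V)
λ = 3.12 × 10^-13 m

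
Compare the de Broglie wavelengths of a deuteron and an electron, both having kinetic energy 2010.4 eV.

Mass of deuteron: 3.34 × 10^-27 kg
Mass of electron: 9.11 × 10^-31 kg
The electron has the longer wavelength.

Using λ = h/√(2mKE):

For deuteron: λ₁ = h/√(2m₁KE) = 4.52 × 10^-13 m
For electron: λ₂ = h/√(2m₂KE) = 2.74 × 10^-11 m

Since λ ∝ 1/√m at constant kinetic energy, the lighter particle has the longer wavelength.

The electron has the longer de Broglie wavelength.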